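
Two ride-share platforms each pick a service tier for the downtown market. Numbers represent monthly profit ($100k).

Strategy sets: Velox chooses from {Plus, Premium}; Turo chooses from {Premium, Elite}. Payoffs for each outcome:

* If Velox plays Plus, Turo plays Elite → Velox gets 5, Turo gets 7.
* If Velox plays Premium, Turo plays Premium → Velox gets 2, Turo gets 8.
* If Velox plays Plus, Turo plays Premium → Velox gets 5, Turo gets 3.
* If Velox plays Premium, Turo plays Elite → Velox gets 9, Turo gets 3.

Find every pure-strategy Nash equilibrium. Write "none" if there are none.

Velox against Premium: payoffs 5, 2 → best response Plus.
Velox against Elite: payoffs 5, 9 → best response Premium.
Turo against Plus: payoffs 3, 7 → best response Elite.
Turo against Premium: payoffs 8, 3 → best response Premium.
No profile is a mutual best response for all players.

This game has no pure Nash equilibrium.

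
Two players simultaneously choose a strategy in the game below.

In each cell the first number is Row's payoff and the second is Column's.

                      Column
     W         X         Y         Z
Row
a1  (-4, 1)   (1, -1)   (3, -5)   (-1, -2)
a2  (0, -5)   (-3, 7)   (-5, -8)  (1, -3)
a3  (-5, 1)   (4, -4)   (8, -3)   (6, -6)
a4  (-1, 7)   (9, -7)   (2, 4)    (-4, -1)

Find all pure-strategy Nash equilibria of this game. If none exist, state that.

none

(a1, W): Row can switch to a2 (-4 → 0). Not NE.
(a1, X): Row can switch to a3 (1 → 4). Not NE.
(a1, Y): Row can switch to a3 (3 → 8). Not NE.
(a1, Z): Row can switch to a2 (-1 → 1). Not NE.
(a2, W): Column can switch to X (-5 → 7). Not NE.
(a2, X): Row can switch to a1 (-3 → 1). Not NE.
(a2, Y): Row can switch to a1 (-5 → 3). Not NE.
(a2, Z): Row can switch to a3 (1 → 6). Not NE.
(The remaining 8 profiles each have a profitable deviation by the same check.)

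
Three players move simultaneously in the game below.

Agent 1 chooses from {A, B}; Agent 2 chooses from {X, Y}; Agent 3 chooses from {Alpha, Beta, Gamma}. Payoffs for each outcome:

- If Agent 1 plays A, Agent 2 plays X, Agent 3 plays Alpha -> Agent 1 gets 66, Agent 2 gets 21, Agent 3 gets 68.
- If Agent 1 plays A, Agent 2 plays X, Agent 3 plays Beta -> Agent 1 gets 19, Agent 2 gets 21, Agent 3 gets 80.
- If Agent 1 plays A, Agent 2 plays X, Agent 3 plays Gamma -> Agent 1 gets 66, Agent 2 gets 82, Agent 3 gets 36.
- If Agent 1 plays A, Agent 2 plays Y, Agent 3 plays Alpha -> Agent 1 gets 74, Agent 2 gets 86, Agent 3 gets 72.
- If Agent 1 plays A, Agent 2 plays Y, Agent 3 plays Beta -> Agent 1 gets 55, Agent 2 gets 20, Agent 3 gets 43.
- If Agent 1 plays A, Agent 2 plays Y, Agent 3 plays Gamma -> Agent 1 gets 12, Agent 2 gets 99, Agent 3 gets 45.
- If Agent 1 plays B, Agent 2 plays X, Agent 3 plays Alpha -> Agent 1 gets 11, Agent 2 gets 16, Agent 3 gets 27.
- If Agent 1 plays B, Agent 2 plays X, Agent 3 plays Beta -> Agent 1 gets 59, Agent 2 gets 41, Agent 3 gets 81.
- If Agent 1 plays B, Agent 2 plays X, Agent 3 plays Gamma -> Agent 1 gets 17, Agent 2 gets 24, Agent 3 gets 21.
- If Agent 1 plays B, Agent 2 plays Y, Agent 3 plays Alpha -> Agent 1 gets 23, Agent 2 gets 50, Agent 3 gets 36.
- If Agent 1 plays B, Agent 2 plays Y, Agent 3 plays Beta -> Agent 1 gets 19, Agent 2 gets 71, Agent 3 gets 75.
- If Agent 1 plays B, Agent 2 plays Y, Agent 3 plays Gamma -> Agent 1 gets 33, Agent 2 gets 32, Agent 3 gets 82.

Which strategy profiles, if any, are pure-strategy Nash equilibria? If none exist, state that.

For each player, find the best response to each opponent profile; mutual best responses are the pure NE.
Agent 1 against (X, Alpha): payoffs 66, 11 → best response A.
Agent 1 against (X, Beta): payoffs 19, 59 → best response B.
Agent 1 against (X, Gamma): payoffs 66, 17 → best response A.
Agent 1 against (Y, Alpha): payoffs 74, 23 → best response A.
Agent 1 against (Y, Beta): payoffs 55, 19 → best response A.
Agent 1 against (Y, Gamma): payoffs 12, 33 → best response B.
Agent 2 against (A, Alpha): payoffs 21, 86 → best response Y.
Agent 2 against (A, Beta): payoffs 21, 20 → best response X.
Agent 2 against (A, Gamma): payoffs 82, 99 → best response Y.
Agent 2 against (B, Alpha): payoffs 16, 50 → best response Y.
Agent 2 against (B, Beta): payoffs 41, 71 → best response Y.
Agent 2 against (B, Gamma): payoffs 24, 32 → best response Y.
Agent 3 against (A, X): payoffs 68, 80, 36 → best response Beta.
Agent 3 against (A, Y): payoffs 72, 43, 45 → best response Alpha.
Agent 3 against (B, X): payoffs 27, 81, 21 → best response Beta.
Agent 3 against (B, Y): payoffs 36, 75, 82 → best response Gamma.
Mutual best responses: (A, Y, Alpha); (B, Y, Gamma).

(A, Y, Alpha) and (B, Y, Gamma)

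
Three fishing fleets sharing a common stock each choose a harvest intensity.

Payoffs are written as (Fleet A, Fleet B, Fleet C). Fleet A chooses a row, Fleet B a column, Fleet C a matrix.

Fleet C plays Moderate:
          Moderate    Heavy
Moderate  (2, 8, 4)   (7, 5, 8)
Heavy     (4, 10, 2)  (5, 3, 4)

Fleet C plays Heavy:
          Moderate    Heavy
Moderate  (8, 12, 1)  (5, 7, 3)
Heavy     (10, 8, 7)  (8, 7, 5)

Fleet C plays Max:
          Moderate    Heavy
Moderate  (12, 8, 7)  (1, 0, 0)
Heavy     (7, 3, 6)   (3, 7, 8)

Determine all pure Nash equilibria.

(Moderate, Moderate, Max) and (Heavy, Moderate, Heavy) and (Heavy, Heavy, Max)

Check each profile: it is a Nash equilibrium iff no player can strictly gain by switching unilaterally.
(Moderate, Moderate, Moderate): Fleet A can switch to Heavy (2 → 4). Not NE.
(Moderate, Moderate, Heavy): Fleet A can switch to Heavy (8 → 10). Not NE.
(Moderate, Moderate, Max): Fleet A gets 12, best alternative 7; Fleet B gets 8, best alternative 0; Fleet C gets 7, best alternative 4. No profitable deviation — NE.
(Moderate, Heavy, Moderate): Fleet B can switch to Moderate (5 → 8). Not NE.
(Moderate, Heavy, Heavy): Fleet A can switch to Heavy (5 → 8). Not NE.
(Moderate, Heavy, Max): Fleet A can switch to Heavy (1 → 3). Not NE.
(Heavy, Moderate, Moderate): Fleet C can switch to Heavy (2 → 7). Not NE.
(Heavy, Moderate, Heavy): Fleet A gets 10, best alternative 8; Fleet B gets 8, best alternative 7; Fleet C gets 7, best alternative 6. No profitable deviation — NE.
(Heavy, Heavy, Max): Fleet A gets 3, best alternative 1; Fleet B gets 7, best alternative 3; Fleet C gets 8, best alternative 5. No profitable deviation — NE.
(The remaining 3 profiles each have a profitable deviation by the same check.)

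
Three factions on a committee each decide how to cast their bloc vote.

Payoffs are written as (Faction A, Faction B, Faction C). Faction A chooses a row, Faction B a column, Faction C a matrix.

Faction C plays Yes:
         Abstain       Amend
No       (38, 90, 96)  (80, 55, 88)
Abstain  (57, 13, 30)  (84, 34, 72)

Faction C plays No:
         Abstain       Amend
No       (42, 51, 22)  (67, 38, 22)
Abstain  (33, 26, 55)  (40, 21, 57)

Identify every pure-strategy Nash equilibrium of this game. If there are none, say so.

(No, Abstain, Yes): Faction A can switch to Abstain (38 → 57). Not NE.
(No, Abstain, No): Faction C can switch to Yes (22 → 96). Not NE.
(No, Amend, Yes): Faction A can switch to Abstain (80 → 84). Not NE.
(No, Amend, No): Faction B can switch to Abstain (38 → 51). Not NE.
(Abstain, Abstain, Yes): Faction B can switch to Amend (13 → 34). Not NE.
(Abstain, Abstain, No): Faction A can switch to No (33 → 42). Not NE.
(Abstain, Amend, Yes): Faction A gets 84, best alternative 80; Faction B gets 34, best alternative 13; Faction C gets 72, best alternative 57. No profitable deviation — NE.
(Abstain, Amend, No): Faction A can switch to No (40 → 67). Not NE.

(Abstain, Amend, Yes)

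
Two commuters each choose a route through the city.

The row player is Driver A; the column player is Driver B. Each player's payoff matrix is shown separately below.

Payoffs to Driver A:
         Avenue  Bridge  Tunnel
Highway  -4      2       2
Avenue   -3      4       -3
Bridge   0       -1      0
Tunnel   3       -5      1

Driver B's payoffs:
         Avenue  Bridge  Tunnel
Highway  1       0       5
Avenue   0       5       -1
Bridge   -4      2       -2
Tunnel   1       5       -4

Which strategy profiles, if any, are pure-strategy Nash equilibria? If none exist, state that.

(Highway, Tunnel), (Avenue, Bridge)

For each player, find the best response to each opponent profile; mutual best responses are the pure NE.
Driver A against Avenue: payoffs -4, -3, 0, 3 → best response Tunnel.
Driver A against Bridge: payoffs 2, 4, -1, -5 → best response Avenue.
Driver A against Tunnel: payoffs 2, -3, 0, 1 → best response Highway.
Driver B against Highway: payoffs 1, 0, 5 → best response Tunnel.
Driver B against Avenue: payoffs 0, 5, -1 → best response Bridge.
Driver B against Bridge: payoffs -4, 2, -2 → best response Bridge.
Driver B against Tunnel: payoffs 1, 5, -4 → best response Bridge.
Mutual best responses: (Highway, Tunnel); (Avenue, Bridge).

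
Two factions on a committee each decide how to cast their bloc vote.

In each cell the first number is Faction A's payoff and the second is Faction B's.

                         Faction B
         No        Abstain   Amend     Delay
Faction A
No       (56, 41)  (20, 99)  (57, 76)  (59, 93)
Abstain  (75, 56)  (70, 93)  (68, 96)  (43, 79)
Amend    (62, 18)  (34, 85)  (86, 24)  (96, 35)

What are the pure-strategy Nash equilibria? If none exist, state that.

This game has no pure Nash equilibrium.

Check each profile: it is a Nash equilibrium iff no player can strictly gain by switching unilaterally.
(No, No): Faction A can switch to Abstain (56 → 75). Not NE.
(No, Abstain): Faction A can switch to Abstain (20 → 70). Not NE.
(No, Amend): Faction A can switch to Abstain (57 → 68). Not NE.
(No, Delay): Faction A can switch to Amend (59 → 96). Not NE.
(Abstain, No): Faction B can switch to Abstain (56 → 93). Not NE.
(Abstain, Abstain): Faction B can switch to Amend (93 → 96). Not NE.
(The remaining 6 profiles each have a profitable deviation by the same check.)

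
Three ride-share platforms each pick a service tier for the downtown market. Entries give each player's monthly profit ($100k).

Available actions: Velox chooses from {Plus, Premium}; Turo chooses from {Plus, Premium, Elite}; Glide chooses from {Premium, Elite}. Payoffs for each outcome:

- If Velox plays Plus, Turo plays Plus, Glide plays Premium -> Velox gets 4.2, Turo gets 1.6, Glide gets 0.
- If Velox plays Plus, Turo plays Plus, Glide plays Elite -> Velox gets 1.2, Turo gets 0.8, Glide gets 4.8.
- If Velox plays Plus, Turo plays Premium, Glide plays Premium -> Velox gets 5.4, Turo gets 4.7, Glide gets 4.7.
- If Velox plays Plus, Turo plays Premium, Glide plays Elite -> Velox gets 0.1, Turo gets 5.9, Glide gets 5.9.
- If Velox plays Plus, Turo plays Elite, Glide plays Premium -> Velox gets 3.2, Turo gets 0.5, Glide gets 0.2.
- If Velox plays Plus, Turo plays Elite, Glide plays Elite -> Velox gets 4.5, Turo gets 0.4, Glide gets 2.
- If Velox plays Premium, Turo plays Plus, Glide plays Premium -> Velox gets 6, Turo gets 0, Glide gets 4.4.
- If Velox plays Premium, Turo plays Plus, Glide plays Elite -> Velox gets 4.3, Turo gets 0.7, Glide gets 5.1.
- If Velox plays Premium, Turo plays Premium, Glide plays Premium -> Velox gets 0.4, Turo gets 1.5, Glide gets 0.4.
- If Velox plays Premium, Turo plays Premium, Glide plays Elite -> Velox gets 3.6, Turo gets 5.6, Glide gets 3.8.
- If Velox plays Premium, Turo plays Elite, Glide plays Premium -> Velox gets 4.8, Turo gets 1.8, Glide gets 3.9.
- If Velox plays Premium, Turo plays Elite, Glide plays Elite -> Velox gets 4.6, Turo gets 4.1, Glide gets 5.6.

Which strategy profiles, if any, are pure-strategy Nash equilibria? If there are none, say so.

Pure NE: (Premium, Premium, Elite)

Velox against (Plus, Premium): payoffs 4.2, 6 → best response Premium.
Velox against (Plus, Elite): payoffs 1.2, 4.3 → best response Premium.
Velox against (Premium, Premium): payoffs 5.4, 0.4 → best response Plus.
Velox against (Premium, Elite): payoffs 0.1, 3.6 → best response Premium.
Velox against (Elite, Premium): payoffs 3.2, 4.8 → best response Premium.
Velox against (Elite, Elite): payoffs 4.5, 4.6 → best response Premium.
Turo against (Plus, Premium): payoffs 1.6, 4.7, 0.5 → best response Premium.
Turo against (Plus, Elite): payoffs 0.8, 5.9, 0.4 → best response Premium.
Turo against (Premium, Premium): payoffs 0, 1.5, 1.8 → best response Elite.
Turo against (Premium, Elite): payoffs 0.7, 5.6, 4.1 → best response Premium.
Glide against (Plus, Plus): payoffs 0, 4.8 → best response Elite.
Glide against (Plus, Premium): payoffs 4.7, 5.9 → best response Elite.
Glide against (Plus, Elite): payoffs 0.2, 2 → best response Elite.
Glide against (Premium, Plus): payoffs 4.4, 5.1 → best response Elite.
Glide against (Premium, Premium): payoffs 0.4, 3.8 → best response Elite.
Glide against (Premium, Elite): payoffs 3.9, 5.6 → best response Elite.
Mutual best responses: (Premium, Premium, Elite).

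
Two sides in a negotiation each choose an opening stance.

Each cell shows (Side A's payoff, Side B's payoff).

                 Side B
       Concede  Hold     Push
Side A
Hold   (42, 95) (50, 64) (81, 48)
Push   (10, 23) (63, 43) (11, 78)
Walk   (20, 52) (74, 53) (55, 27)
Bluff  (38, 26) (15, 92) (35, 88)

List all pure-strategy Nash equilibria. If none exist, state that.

(Hold, Concede): Side A gets 42, best alternative 38; Side B gets 95, best alternative 64. No profitable deviation — NE.
(Hold, Hold): Side A can switch to Push (50 → 63). Not NE.
(Hold, Push): Side B can switch to Concede (48 → 95). Not NE.
(Push, Concede): Side A can switch to Hold (10 → 42). Not NE.
(Push, Hold): Side A can switch to Walk (63 → 74). Not NE.
(Push, Push): Side A can switch to Hold (11 → 81). Not NE.
(Walk, Concede): Side A can switch to Hold (20 → 42). Not NE.
(Walk, Hold): Side A gets 74, best alternative 63; Side B gets 53, best alternative 52. No profitable deviation — NE.
(Walk, Push): Side A can switch to Hold (55 → 81). Not NE.
(Bluff, Concede): Side A can switch to Hold (38 → 42). Not NE.
(The remaining 2 profiles each have a profitable deviation by the same check.)

(Hold, Concede), (Walk, Hold)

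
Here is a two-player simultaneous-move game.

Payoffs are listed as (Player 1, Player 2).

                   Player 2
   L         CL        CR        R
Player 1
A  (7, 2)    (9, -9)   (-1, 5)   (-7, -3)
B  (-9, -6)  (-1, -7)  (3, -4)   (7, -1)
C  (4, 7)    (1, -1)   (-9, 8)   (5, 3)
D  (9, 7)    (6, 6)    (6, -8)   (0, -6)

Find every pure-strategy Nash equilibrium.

(A, L): Player 1 can switch to D (7 → 9). Not NE.
(A, CL): Player 2 can switch to L (-9 → 2). Not NE.
(A, CR): Player 1 can switch to B (-1 → 3). Not NE.
(A, R): Player 1 can switch to B (-7 → 7). Not NE.
(B, L): Player 1 can switch to A (-9 → 7). Not NE.
(B, CL): Player 1 can switch to A (-1 → 9). Not NE.
(B, R): Player 1 gets 7, best alternative 5; Player 2 gets -1, best alternative -4. No profitable deviation — NE.
(D, L): Player 1 gets 9, best alternative 7; Player 2 gets 7, best alternative 6. No profitable deviation — NE.
(The remaining 8 profiles each have a profitable deviation by the same check.)

(B, R) and (D, L)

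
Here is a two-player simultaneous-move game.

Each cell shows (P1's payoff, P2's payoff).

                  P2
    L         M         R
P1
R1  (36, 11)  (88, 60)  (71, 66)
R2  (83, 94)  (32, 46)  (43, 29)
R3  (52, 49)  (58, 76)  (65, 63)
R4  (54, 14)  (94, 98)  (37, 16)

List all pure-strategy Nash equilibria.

(R1, R); (R2, L); (R4, M)

P1 against L: payoffs 36, 83, 52, 54 → best response R2.
P1 against M: payoffs 88, 32, 58, 94 → best response R4.
P1 against R: payoffs 71, 43, 65, 37 → best response R1.
P2 against R1: payoffs 11, 60, 66 → best response R.
P2 against R2: payoffs 94, 46, 29 → best response L.
P2 against R3: payoffs 49, 76, 63 → best response M.
P2 against R4: payoffs 14, 98, 16 → best response M.
Mutual best responses: (R1, R); (R2, L); (R4, M).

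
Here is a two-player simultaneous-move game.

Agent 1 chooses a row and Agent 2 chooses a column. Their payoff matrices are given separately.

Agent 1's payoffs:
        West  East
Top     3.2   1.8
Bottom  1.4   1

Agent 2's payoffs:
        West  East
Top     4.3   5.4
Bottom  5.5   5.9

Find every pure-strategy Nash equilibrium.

(Top, East)

Agent 1 against West: payoffs 3.2, 1.4 → best response Top.
Agent 1 against East: payoffs 1.8, 1 → best response Top.
Agent 2 against Top: payoffs 4.3, 5.4 → best response East.
Agent 2 against Bottom: payoffs 5.5, 5.9 → best response East.
Mutual best responses: (Top, East).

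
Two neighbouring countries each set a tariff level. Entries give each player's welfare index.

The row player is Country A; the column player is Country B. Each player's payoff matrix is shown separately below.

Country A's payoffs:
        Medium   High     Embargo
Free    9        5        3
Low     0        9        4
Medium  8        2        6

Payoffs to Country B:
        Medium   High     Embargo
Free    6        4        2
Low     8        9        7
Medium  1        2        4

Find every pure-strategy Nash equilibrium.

Country A against Medium: payoffs 9, 0, 8 → best response Free.
Country A against High: payoffs 5, 9, 2 → best response Low.
Country A against Embargo: payoffs 3, 4, 6 → best response Medium.
Country B against Free: payoffs 6, 4, 2 → best response Medium.
Country B against Low: payoffs 8, 9, 7 → best response High.
Country B against Medium: payoffs 1, 2, 4 → best response Embargo.
Mutual best responses: (Free, Medium); (Low, High); (Medium, Embargo).

(Free, Medium), (Low, High), (Medium, Embargo)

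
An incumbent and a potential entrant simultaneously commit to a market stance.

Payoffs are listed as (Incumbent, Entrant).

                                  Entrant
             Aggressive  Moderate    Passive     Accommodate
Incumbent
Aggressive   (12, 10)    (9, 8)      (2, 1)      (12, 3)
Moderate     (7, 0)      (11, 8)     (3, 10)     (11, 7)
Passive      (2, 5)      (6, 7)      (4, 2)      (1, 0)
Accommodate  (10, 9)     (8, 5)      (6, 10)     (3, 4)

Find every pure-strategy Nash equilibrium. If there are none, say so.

Pure-strategy Nash equilibria: (Aggressive, Aggressive), (Accommodate, Passive)

Incumbent against Aggressive: payoffs 12, 7, 2, 10 → best response Aggressive.
Incumbent against Moderate: payoffs 9, 11, 6, 8 → best response Moderate.
Incumbent against Passive: payoffs 2, 3, 4, 6 → best response Accommodate.
Incumbent against Accommodate: payoffs 12, 11, 1, 3 → best response Aggressive.
Entrant against Aggressive: payoffs 10, 8, 1, 3 → best response Aggressive.
Entrant against Moderate: payoffs 0, 8, 10, 7 → best response Passive.
Entrant against Passive: payoffs 5, 7, 2, 0 → best response Moderate.
Entrant against Accommodate: payoffs 9, 5, 10, 4 → best response Passive.
Mutual best responses: (Aggressive, Aggressive); (Accommodate, Passive).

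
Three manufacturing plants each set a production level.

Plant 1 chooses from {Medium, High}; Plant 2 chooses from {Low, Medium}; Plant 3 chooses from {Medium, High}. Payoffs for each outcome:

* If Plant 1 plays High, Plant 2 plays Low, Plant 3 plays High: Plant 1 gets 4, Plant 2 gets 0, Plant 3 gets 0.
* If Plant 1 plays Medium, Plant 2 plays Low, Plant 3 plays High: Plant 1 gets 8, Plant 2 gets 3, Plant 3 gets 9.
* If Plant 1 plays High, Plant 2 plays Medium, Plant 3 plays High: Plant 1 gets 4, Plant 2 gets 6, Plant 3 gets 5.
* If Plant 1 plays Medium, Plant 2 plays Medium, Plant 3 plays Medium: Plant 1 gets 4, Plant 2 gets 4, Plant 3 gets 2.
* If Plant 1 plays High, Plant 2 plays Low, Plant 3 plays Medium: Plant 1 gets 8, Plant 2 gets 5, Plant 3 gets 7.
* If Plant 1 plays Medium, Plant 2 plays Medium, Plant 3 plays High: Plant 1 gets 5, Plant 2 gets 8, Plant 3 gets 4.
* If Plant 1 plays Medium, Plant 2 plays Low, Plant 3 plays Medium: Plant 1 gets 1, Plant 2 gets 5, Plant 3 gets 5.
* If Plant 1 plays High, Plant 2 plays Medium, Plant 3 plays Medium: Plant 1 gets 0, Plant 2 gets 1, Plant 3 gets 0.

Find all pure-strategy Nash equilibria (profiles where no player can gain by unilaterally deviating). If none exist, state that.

(Medium, Low, Medium): Plant 1 can switch to High (1 → 8). Not NE.
(Medium, Low, High): Plant 2 can switch to Medium (3 → 8). Not NE.
(Medium, Medium, Medium): Plant 2 can switch to Low (4 → 5). Not NE.
(Medium, Medium, High): Plant 1 gets 5, best alternative 4; Plant 2 gets 8, best alternative 3; Plant 3 gets 4, best alternative 2. No profitable deviation — NE.
(High, Low, Medium): Plant 1 gets 8, best alternative 1; Plant 2 gets 5, best alternative 1; Plant 3 gets 7, best alternative 0. No profitable deviation — NE.
(High, Low, High): Plant 1 can switch to Medium (4 → 8). Not NE.
(High, Medium, Medium): Plant 1 can switch to Medium (0 → 4). Not NE.
(High, Medium, High): Plant 1 can switch to Medium (4 → 5). Not NE.

Pure-strategy Nash equilibria: (Medium, Medium, High), (High, Low, Medium)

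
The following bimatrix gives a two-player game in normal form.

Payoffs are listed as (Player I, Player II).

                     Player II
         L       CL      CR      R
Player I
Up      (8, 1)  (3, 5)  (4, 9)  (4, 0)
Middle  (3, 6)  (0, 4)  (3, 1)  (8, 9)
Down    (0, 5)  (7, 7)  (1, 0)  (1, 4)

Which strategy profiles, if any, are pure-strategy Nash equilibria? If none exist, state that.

Player I against L: payoffs 8, 3, 0 → best response Up.
Player I against CL: payoffs 3, 0, 7 → best response Down.
Player I against CR: payoffs 4, 3, 1 → best response Up.
Player I against R: payoffs 4, 8, 1 → best response Middle.
Player II against Up: payoffs 1, 5, 9, 0 → best response CR.
Player II against Middle: payoffs 6, 4, 1, 9 → best response R.
Player II against Down: payoffs 5, 7, 0, 4 → best response CL.
Mutual best responses: (Up, CR); (Middle, R); (Down, CL).

Pure-strategy Nash equilibria: (Up, CR) and (Middle, R) and (Down, CL)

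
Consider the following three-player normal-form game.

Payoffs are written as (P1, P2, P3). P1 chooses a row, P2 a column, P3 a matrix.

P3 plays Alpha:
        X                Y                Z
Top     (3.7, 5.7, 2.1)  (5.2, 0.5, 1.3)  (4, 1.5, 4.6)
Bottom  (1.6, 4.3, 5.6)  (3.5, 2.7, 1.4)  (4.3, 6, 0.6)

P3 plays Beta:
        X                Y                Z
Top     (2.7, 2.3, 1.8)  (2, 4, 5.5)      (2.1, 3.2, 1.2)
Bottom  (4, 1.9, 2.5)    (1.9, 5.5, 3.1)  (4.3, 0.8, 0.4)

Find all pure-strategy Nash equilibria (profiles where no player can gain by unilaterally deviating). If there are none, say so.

(Top, X, Alpha); (Top, Y, Beta); (Bottom, Z, Alpha)

Mark each player's best response to every combination of opponents' strategies; a profile where every player is best-responding is a pure Nash equilibrium.
P1 against (X, Alpha): payoffs 3.7, 1.6 → best response Top.
P1 against (X, Beta): payoffs 2.7, 4 → best response Bottom.
P1 against (Y, Alpha): payoffs 5.2, 3.5 → best response Top.
P1 against (Y, Beta): payoffs 2, 1.9 → best response Top.
P1 against (Z, Alpha): payoffs 4, 4.3 → best response Bottom.
P1 against (Z, Beta): payoffs 2.1, 4.3 → best response Bottom.
P2 against (Top, Alpha): payoffs 5.7, 0.5, 1.5 → best response X.
P2 against (Top, Beta): payoffs 2.3, 4, 3.2 → best response Y.
P2 against (Bottom, Alpha): payoffs 4.3, 2.7, 6 → best response Z.
P2 against (Bottom, Beta): payoffs 1.9, 5.5, 0.8 → best response Y.
P3 against (Top, X): payoffs 2.1, 1.8 → best response Alpha.
P3 against (Top, Y): payoffs 1.3, 5.5 → best response Beta.
P3 against (Top, Z): payoffs 4.6, 1.2 → best response Alpha.
P3 against (Bottom, X): payoffs 5.6, 2.5 → best response Alpha.
P3 against (Bottom, Y): payoffs 1.4, 3.1 → best response Beta.
P3 against (Bottom, Z): payoffs 0.6, 0.4 → best response Alpha.
Mutual best responses: (Top, X, Alpha); (Top, Y, Beta); (Bottom, Z, Alpha).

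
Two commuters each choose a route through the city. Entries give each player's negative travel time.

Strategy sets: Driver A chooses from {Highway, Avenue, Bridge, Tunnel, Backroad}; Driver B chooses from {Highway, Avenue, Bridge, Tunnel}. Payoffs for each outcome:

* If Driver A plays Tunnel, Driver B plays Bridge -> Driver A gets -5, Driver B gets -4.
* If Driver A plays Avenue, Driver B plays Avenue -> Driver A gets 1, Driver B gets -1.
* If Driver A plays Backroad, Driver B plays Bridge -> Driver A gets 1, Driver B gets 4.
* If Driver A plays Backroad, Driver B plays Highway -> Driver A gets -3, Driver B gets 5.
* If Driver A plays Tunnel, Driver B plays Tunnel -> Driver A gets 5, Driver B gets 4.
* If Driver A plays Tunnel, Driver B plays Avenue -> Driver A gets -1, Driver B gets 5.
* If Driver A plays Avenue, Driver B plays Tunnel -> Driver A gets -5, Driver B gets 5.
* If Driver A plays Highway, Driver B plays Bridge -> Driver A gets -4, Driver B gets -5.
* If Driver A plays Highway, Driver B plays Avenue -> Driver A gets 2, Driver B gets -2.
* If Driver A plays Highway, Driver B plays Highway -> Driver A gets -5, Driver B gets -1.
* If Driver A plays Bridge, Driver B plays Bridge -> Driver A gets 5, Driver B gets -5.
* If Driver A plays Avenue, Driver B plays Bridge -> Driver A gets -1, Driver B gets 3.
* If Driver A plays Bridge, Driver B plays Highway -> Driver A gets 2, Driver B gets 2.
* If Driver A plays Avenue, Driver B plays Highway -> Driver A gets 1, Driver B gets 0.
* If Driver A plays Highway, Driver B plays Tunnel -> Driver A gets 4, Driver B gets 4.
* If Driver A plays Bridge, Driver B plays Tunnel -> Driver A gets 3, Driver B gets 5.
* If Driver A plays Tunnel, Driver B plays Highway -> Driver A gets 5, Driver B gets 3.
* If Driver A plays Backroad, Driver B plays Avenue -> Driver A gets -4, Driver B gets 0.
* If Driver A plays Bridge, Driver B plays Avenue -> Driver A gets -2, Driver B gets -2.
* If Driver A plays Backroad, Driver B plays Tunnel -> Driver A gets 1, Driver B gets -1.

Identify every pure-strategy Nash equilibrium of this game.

none

(Highway, Highway): Driver A can switch to Avenue (-5 → 1). Not NE.
(Highway, Avenue): Driver B can switch to Highway (-2 → -1). Not NE.
(Highway, Bridge): Driver A can switch to Avenue (-4 → -1). Not NE.
(Highway, Tunnel): Driver A can switch to Tunnel (4 → 5). Not NE.
(Avenue, Highway): Driver A can switch to Bridge (1 → 2). Not NE.
(Avenue, Avenue): Driver A can switch to Highway (1 → 2). Not NE.
(The remaining 14 profiles each have a profitable deviation by the same check.)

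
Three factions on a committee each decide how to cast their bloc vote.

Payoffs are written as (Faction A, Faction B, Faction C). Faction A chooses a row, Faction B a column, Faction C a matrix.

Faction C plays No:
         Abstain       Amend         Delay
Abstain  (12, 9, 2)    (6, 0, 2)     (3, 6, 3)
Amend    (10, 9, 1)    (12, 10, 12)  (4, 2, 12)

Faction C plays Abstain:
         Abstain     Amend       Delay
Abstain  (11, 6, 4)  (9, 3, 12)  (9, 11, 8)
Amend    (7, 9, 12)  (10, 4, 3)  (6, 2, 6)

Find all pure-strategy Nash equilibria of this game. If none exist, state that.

Mark each player's best response to every combination of opponents' strategies; a profile where every player is best-responding is a pure Nash equilibrium.
Faction A against (Abstain, No): payoffs 12, 10 → best response Abstain.
Faction A against (Abstain, Abstain): payoffs 11, 7 → best response Abstain.
Faction A against (Amend, No): payoffs 6, 12 → best response Amend.
Faction A against (Amend, Abstain): payoffs 9, 10 → best response Amend.
Faction A against (Delay, No): payoffs 3, 4 → best response Amend.
Faction A against (Delay, Abstain): payoffs 9, 6 → best response Abstain.
Faction B against (Abstain, No): payoffs 9, 0, 6 → best response Abstain.
Faction B against (Abstain, Abstain): payoffs 6, 3, 11 → best response Delay.
Faction B against (Amend, No): payoffs 9, 10, 2 → best response Amend.
Faction B against (Amend, Abstain): payoffs 9, 4, 2 → best response Abstain.
Faction C against (Abstain, Abstain): payoffs 2, 4 → best response Abstain.
Faction C against (Abstain, Amend): payoffs 2, 12 → best response Abstain.
Faction C against (Abstain, Delay): payoffs 3, 8 → best response Abstain.
Faction C against (Amend, Abstain): payoffs 1, 12 → best response Abstain.
Faction C against (Amend, Amend): payoffs 12, 3 → best response No.
Faction C against (Amend, Delay): payoffs 12, 6 → best response No.
Mutual best responses: (Abstain, Delay, Abstain); (Amend, Amend, No).

Pure-strategy Nash equilibria: (Abstain, Delay, Abstain) and (Amend, Amend, No)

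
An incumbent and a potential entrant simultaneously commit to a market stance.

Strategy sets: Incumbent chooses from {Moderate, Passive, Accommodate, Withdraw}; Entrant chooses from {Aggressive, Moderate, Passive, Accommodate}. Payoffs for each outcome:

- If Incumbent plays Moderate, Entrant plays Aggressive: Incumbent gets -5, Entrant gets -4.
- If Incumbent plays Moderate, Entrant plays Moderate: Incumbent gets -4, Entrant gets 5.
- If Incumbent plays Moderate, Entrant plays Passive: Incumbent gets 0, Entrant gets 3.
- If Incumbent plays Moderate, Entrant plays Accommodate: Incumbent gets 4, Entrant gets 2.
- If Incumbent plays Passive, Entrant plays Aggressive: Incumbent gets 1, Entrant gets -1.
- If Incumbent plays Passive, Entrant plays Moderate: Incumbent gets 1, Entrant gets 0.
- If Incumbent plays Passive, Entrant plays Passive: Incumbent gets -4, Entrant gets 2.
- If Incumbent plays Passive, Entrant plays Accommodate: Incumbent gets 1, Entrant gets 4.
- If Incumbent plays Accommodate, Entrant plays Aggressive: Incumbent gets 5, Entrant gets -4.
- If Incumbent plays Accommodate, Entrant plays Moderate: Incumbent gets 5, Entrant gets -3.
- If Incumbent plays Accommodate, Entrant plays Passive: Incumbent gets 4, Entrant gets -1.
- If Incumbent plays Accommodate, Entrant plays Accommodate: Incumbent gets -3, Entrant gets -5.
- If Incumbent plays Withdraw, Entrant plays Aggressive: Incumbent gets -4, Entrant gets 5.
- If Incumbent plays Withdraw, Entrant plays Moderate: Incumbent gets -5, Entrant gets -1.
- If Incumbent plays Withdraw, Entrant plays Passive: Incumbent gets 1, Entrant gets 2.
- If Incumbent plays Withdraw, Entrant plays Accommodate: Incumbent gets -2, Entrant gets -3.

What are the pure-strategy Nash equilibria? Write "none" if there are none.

(Moderate, Aggressive): Incumbent can switch to Passive (-5 → 1). Not NE.
(Moderate, Moderate): Incumbent can switch to Passive (-4 → 1). Not NE.
(Moderate, Passive): Incumbent can switch to Accommodate (0 → 4). Not NE.
(Moderate, Accommodate): Entrant can switch to Moderate (2 → 5). Not NE.
(Passive, Aggressive): Incumbent can switch to Accommodate (1 → 5). Not NE.
(Passive, Moderate): Incumbent can switch to Accommodate (1 → 5). Not NE.
(Accommodate, Passive): Incumbent gets 4, best alternative 1; Entrant gets -1, best alternative -3. No profitable deviation — NE.
(The remaining 9 profiles each have a profitable deviation by the same check.)

Pure NE: (Accommodate, Passive)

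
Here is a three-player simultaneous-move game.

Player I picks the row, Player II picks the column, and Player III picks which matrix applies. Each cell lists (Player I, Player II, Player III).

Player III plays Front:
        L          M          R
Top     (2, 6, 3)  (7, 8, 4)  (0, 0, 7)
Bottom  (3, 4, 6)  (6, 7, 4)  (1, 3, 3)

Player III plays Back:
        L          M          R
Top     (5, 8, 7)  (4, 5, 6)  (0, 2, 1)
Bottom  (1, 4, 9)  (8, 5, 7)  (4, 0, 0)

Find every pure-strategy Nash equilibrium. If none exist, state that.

Player I against (L, Front): payoffs 2, 3 → best response Bottom.
Player I against (L, Back): payoffs 5, 1 → best response Top.
Player I against (M, Front): payoffs 7, 6 → best response Top.
Player I against (M, Back): payoffs 4, 8 → best response Bottom.
Player I against (R, Front): payoffs 0, 1 → best response Bottom.
Player I against (R, Back): payoffs 0, 4 → best response Bottom.
Player II against (Top, Front): payoffs 6, 8, 0 → best response M.
Player II against (Top, Back): payoffs 8, 5, 2 → best response L.
Player II against (Bottom, Front): payoffs 4, 7, 3 → best response M.
Player II against (Bottom, Back): payoffs 4, 5, 0 → best response M.
Player III against (Top, L): payoffs 3, 7 → best response Back.
Player III against (Top, M): payoffs 4, 6 → best response Back.
Player III against (Top, R): payoffs 7, 1 → best response Front.
Player III against (Bottom, L): payoffs 6, 9 → best response Back.
Player III against (Bottom, M): payoffs 4, 7 → best response Back.
Player III against (Bottom, R): payoffs 3, 0 → best response Front.
Mutual best responses: (Top, L, Back); (Bottom, M, Back).

The pure Nash equilibria are (Top, L, Back) and (Bottom, M, Back).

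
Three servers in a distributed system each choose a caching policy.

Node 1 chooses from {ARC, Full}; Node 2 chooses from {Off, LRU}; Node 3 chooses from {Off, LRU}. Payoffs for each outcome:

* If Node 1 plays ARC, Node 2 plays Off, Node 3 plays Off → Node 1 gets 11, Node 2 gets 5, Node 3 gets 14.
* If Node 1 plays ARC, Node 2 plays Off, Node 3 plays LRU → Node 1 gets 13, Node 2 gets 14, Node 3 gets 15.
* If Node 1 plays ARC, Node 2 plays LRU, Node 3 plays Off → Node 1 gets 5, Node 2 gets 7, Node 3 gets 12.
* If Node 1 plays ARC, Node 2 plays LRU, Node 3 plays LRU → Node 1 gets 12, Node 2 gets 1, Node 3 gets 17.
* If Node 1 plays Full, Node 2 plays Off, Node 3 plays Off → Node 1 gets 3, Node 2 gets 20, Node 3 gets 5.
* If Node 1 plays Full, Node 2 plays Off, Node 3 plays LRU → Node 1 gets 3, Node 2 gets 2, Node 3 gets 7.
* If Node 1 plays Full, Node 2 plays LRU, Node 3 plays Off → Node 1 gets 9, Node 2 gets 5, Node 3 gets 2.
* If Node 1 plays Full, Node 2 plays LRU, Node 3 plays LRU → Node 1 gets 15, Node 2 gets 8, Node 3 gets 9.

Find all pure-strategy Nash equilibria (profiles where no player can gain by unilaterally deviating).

The pure Nash equilibria are (ARC, Off, LRU), (Full, LRU, LRU).

Node 1 against (Off, Off): payoffs 11, 3 → best response ARC.
Node 1 against (Off, LRU): payoffs 13, 3 → best response ARC.
Node 1 against (LRU, Off): payoffs 5, 9 → best response Full.
Node 1 against (LRU, LRU): payoffs 12, 15 → best response Full.
Node 2 against (ARC, Off): payoffs 5, 7 → best response LRU.
Node 2 against (ARC, LRU): payoffs 14, 1 → best response Off.
Node 2 against (Full, Off): payoffs 20, 5 → best response Off.
Node 2 against (Full, LRU): payoffs 2, 8 → best response LRU.
Node 3 against (ARC, Off): payoffs 14, 15 → best response LRU.
Node 3 against (ARC, LRU): payoffs 12, 17 → best response LRU.
Node 3 against (Full, Off): payoffs 5, 7 → best response LRU.
Node 3 against (Full, LRU): payoffs 2, 9 → best response LRU.
Mutual best responses: (ARC, Off, LRU); (Full, LRU, LRU).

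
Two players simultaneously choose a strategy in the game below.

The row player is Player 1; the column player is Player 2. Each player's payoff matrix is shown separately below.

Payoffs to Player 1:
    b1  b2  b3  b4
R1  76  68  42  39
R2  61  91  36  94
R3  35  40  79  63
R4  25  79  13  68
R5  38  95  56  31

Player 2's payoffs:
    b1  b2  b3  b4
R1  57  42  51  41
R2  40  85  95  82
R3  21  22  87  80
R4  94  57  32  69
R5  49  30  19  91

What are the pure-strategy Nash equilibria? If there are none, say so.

Pure-strategy Nash equilibria: (R1, b1); (R3, b3)

Player 1 against b1: payoffs 76, 61, 35, 25, 38 → best response R1.
Player 1 against b2: payoffs 68, 91, 40, 79, 95 → best response R5.
Player 1 against b3: payoffs 42, 36, 79, 13, 56 → best response R3.
Player 1 against b4: payoffs 39, 94, 63, 68, 31 → best response R2.
Player 2 against R1: payoffs 57, 42, 51, 41 → best response b1.
Player 2 against R2: payoffs 40, 85, 95, 82 → best response b3.
Player 2 against R3: payoffs 21, 22, 87, 80 → best response b3.
Player 2 against R4: payoffs 94, 57, 32, 69 → best response b1.
Player 2 against R5: payoffs 49, 30, 19, 91 → best response b4.
Mutual best responses: (R1, b1); (R3, b3).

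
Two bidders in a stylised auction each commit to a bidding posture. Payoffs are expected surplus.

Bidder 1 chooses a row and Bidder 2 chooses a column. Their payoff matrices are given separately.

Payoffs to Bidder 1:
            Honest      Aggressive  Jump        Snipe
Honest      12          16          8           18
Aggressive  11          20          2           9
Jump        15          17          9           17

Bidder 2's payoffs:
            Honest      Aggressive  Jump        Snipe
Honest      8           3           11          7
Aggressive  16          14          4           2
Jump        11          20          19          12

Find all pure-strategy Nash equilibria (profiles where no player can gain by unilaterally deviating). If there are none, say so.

Bidder 1 against Honest: payoffs 12, 11, 15 → best response Jump.
Bidder 1 against Aggressive: payoffs 16, 20, 17 → best response Aggressive.
Bidder 1 against Jump: payoffs 8, 2, 9 → best response Jump.
Bidder 1 against Snipe: payoffs 18, 9, 17 → best response Honest.
Bidder 2 against Honest: payoffs 8, 3, 11, 7 → best response Jump.
Bidder 2 against Aggressive: payoffs 16, 14, 4, 2 → best response Honest.
Bidder 2 against Jump: payoffs 11, 20, 19, 12 → best response Aggressive.
No profile is a mutual best response for all players.

This game has no pure Nash equilibrium.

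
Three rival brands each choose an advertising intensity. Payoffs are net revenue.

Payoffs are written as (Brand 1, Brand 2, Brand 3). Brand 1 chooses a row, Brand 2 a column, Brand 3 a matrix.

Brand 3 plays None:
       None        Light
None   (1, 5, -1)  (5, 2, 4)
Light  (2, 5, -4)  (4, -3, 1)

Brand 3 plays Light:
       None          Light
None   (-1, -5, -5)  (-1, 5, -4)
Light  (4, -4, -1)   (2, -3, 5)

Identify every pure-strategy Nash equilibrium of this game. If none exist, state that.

The unique pure-strategy Nash equilibrium is (Light, Light, Light).

Brand 1 against (None, None): payoffs 1, 2 → best response Light.
Brand 1 against (None, Light): payoffs -1, 4 → best response Light.
Brand 1 against (Light, None): payoffs 5, 4 → best response None.
Brand 1 against (Light, Light): payoffs -1, 2 → best response Light.
Brand 2 against (None, None): payoffs 5, 2 → best response None.
Brand 2 against (None, Light): payoffs -5, 5 → best response Light.
Brand 2 against (Light, None): payoffs 5, -3 → best response None.
Brand 2 against (Light, Light): payoffs -4, -3 → best response Light.
Brand 3 against (None, None): payoffs -1, -5 → best response None.
Brand 3 against (None, Light): payoffs 4, -4 → best response None.
Brand 3 against (Light, None): payoffs -4, -1 → best response Light.
Brand 3 against (Light, Light): payoffs 1, 5 → best response Light.
Mutual best responses: (Light, Light, Light).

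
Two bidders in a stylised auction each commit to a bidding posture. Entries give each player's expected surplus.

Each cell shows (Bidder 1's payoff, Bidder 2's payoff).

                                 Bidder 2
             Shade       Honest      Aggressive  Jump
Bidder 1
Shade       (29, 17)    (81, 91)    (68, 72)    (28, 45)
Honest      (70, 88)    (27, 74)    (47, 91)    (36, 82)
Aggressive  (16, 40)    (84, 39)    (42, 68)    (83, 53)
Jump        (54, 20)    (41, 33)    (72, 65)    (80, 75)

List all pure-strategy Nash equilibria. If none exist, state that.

This game has no pure Nash equilibrium.

Bidder 1 against Shade: payoffs 29, 70, 16, 54 → best response Honest.
Bidder 1 against Honest: payoffs 81, 27, 84, 41 → best response Aggressive.
Bidder 1 against Aggressive: payoffs 68, 47, 42, 72 → best response Jump.
Bidder 1 against Jump: payoffs 28, 36, 83, 80 → best response Aggressive.
Bidder 2 against Shade: payoffs 17, 91, 72, 45 → best response Honest.
Bidder 2 against Honest: payoffs 88, 74, 91, 82 → best response Aggressive.
Bidder 2 against Aggressive: payoffs 40, 39, 68, 53 → best response Aggressive.
Bidder 2 against Jump: payoffs 20, 33, 65, 75 → best response Jump.
No profile is a mutual best response for all players.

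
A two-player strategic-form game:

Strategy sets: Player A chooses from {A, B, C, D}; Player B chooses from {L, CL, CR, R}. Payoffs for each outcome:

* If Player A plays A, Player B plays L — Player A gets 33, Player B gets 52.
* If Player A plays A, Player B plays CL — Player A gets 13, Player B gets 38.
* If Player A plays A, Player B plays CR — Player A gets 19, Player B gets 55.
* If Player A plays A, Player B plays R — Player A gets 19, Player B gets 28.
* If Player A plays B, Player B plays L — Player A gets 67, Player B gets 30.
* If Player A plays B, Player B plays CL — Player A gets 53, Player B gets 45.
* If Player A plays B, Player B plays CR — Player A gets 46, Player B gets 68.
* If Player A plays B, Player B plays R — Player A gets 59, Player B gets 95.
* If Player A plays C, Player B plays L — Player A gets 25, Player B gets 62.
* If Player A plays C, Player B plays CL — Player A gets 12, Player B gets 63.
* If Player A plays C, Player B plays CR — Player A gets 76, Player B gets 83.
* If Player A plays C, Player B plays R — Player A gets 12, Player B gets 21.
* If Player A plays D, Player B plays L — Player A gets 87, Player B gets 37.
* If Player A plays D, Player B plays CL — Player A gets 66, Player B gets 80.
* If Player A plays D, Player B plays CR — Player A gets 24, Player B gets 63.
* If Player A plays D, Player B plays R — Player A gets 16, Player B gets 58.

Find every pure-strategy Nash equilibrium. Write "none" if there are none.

(A, L): Player A can switch to B (33 → 67). Not NE.
(A, CL): Player A can switch to B (13 → 53). Not NE.
(A, CR): Player A can switch to B (19 → 46). Not NE.
(A, R): Player A can switch to B (19 → 59). Not NE.
(B, L): Player A can switch to D (67 → 87). Not NE.
(B, CL): Player A can switch to D (53 → 66). Not NE.
(B, R): Player A gets 59, best alternative 19; Player B gets 95, best alternative 68. No profitable deviation — NE.
(C, CR): Player A gets 76, best alternative 46; Player B gets 83, best alternative 63. No profitable deviation — NE.
(D, CL): Player A gets 66, best alternative 53; Player B gets 80, best alternative 63. No profitable deviation — NE.
(The remaining 7 profiles each have a profitable deviation by the same check.)

The pure Nash equilibria are (B, R) and (C, CR) and (D, CL).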